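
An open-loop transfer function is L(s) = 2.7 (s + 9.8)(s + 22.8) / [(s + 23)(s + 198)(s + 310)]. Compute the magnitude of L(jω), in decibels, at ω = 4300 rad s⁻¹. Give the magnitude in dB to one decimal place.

-64.1 dB

|j4300 + 9.8| = √(4300² + 9.8²) = 4300
|j4300 + 22.8| = √(4300² + 22.8²) = 4300
|j4300 + 23| = √(4300² + 23²) = 4300
|j4300 + 198| = √(4300² + 198²) = 4305
|j4300 + 310| = √(4300² + 310²) = 4311
|L(j4300)| = 2.7 × 4300 × 4300 / (4300 × 4305 × 4311) = 0.00062562
20 log₁₀(0.00062562) = -64.07 dB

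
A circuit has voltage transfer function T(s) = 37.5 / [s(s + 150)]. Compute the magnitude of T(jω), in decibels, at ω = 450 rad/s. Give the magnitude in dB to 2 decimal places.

-75.11 dB

|j450 + 150| = √(450² + 150²) = 474.3
|j450| = 450
|T(j450)| = 37.5 / (474.3 × 450) = 0.00017568
20 log₁₀(0.00017568) = -75.105 dB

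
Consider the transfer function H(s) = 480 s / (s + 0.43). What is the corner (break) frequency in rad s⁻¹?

0.43 rad s⁻¹

The single real pole at s = −0.43 gives a corner at ω = 0.43 rad s⁻¹.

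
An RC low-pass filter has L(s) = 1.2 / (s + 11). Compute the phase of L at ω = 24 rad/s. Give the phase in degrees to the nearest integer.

-65 deg

∠(j24 + 11) = arctan(24/11) = 65.38°
∠L(j24) = −65.38° = -65.38°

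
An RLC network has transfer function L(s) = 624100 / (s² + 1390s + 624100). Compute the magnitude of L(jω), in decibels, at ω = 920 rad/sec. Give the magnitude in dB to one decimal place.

|(j920)² + 1390(j920) + 624100| = |-2.223e+05 + j1.2788e+06| = 1.298e+06
|L(j920)| = 624100 / 1.298e+06 = 0.48082
20 log₁₀(0.48082) = -6.36 dB

-6.4 dB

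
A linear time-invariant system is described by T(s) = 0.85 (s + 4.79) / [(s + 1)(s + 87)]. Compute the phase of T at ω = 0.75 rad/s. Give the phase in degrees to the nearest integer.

∠(j0.75 + 4.79) = arctan(0.75/4.79) = 8.90°
∠(j0.75 + 1) = arctan(0.75/1) = 36.87°
∠(j0.75 + 87) = arctan(0.75/87) = 0.49°
∠T(j0.75) = 8.90° − (36.87° + 0.49°) = -28.46°

-28°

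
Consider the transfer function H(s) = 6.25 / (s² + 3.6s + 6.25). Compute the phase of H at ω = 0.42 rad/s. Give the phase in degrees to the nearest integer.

∠[(j0.42)² + 3.6(j0.42) + 6.25] = ∠[6.0736 + j1.512] = 13.98°
∠H(j0.42) = −13.98° = -13.98°

-14 deg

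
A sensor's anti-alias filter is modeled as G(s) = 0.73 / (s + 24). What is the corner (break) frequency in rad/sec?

The single real pole at s = −24 gives a corner at ω = 24 rad/sec.

24 rad/sec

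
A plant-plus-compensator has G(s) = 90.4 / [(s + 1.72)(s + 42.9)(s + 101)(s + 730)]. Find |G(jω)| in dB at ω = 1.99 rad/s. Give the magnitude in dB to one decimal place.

-99.3 dB

|j1.99 + 1.72| = √(1.99² + 1.72²) = 2.63
|j1.99 + 42.9| = √(1.99² + 42.9²) = 42.95
|j1.99 + 101| = √(1.99² + 101²) = 101
|j1.99 + 730| = √(1.99² + 730²) = 730
|G(j1.99)| = 90.4 / (2.63 × 42.95 × 101 × 730) = 1.0852e-05
20 log₁₀(1.0852e-05) = -99.29 dB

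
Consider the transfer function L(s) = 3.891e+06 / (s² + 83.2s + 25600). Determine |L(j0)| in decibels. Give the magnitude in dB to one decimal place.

L(0) = 3.891e+06 / 25600 = 151.99
20 log₁₀(151.99) = 43.64 dB

43.6 dB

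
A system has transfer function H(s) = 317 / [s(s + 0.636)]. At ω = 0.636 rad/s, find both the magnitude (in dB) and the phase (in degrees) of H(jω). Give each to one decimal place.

|j0.636 + 0.636| = √(0.636² + 0.636²) = 0.8994
|j0.636| = 0.636
|H(j0.636)| = 317 / (0.8994 × 0.636) = 554.15
20 log₁₀(554.15) = 54.87 dB
∠(j0.636 + 0.636) = arctan(0.636/0.636) = 45.00°
∠(j0.636) = 90.00°
∠H(j0.636) = − (45.00° + 90.00°) = -135.00°

|H| = 54.9 dB, ∠H = -135.0 deg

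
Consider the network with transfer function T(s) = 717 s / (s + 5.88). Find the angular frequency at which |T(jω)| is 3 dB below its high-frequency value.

For a single-pole high-pass, the −3 dB point is at the pole: ω = 5.88 rad/s.

5.88 rad/s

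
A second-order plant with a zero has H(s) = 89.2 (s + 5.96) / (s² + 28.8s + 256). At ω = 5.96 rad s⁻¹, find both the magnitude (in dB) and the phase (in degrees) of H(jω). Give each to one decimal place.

|j5.96 + 5.96| = √(5.96² + 5.96²) = 8.429
|(j5.96)² + 28.8(j5.96) + 256| = |220.48 + j171.65| = 279.4
|H(j5.96)| = 89.2 × 8.429 / 279.4 = 2.6908
20 log₁₀(2.6908) = 8.60 dB
∠(j5.96 + 5.96) = arctan(5.96/5.96) = 45.00°
∠[(j5.96)² + 28.8(j5.96) + 256] = ∠[220.48 + j171.65] = 37.90°
∠H(j5.96) = 45.00° − 37.90° = 7.10°

|H| = 8.6 dB, ∠H = 7.1 deg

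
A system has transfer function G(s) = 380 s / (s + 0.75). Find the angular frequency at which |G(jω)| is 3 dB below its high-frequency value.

0.75 rad/s

For a single-pole high-pass, the −3 dB point is at the pole: ω = 0.75 rad/s.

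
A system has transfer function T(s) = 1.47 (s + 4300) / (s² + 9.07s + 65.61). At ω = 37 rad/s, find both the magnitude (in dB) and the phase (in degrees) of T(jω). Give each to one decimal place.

|T| = 13.4 dB, ∠T = -165.1 deg

|j37 + 4300| = √(37² + 4300²) = 4300
|(j37)² + 9.07(j37) + 65.61| = |-1303.4 + j335.59| = 1346
|T(j37)| = 1.47 × 4300 / 1346 = 4.6967
20 log₁₀(4.6967) = 13.44 dB
∠(j37 + 4300) = arctan(37/4300) = 0.49°
∠[(j37)² + 9.07(j37) + 65.61] = ∠[-1303.4 + j335.59] = 165.56°
∠T(j37) = 0.49° − 165.56° = -165.07°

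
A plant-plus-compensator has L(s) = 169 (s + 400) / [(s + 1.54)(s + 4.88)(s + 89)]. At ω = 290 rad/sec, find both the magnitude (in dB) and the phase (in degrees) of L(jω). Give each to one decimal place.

|j290 + 400| = √(290² + 400²) = 494.1
|j290 + 1.54| = √(290² + 1.54²) = 290
|j290 + 4.88| = √(290² + 4.88²) = 290
|j290 + 89| = √(290² + 89²) = 303.3
|L(j290)| = 169 × 494.1 / (290 × 290 × 303.3) = 0.0032724
20 log₁₀(0.0032724) = -49.70 dB
∠(j290 + 400) = arctan(290/400) = 35.94°
∠(j290 + 1.54) = arctan(290/1.54) = 89.70°
∠(j290 + 4.88) = arctan(290/4.88) = 89.04°
∠(j290 + 89) = arctan(290/89) = 72.94°
∠L(j290) = 35.94° − (89.70° + 89.04° + 72.94°) = -215.73°

|L| = -49.7 dB, ∠L = -215.7°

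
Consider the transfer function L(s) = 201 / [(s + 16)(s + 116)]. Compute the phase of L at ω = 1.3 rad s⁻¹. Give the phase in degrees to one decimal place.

-5.3 deg

∠(j1.3 + 16) = arctan(1.3/16) = 4.65°
∠(j1.3 + 116) = arctan(1.3/116) = 0.64°
∠L(j1.3) = − (4.65° + 0.64°) = -5.29°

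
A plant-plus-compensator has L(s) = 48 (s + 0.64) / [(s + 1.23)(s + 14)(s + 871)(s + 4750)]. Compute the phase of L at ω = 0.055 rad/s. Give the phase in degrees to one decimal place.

2.1°

∠(j0.055 + 0.64) = arctan(0.055/0.64) = 4.91°
∠(j0.055 + 1.23) = arctan(0.055/1.23) = 2.56°
∠(j0.055 + 14) = arctan(0.055/14) = 0.23°
∠(j0.055 + 871) = arctan(0.055/871) = 0.00°
∠(j0.055 + 4750) = arctan(0.055/4750) = 0.00°
∠L(j0.055) = 4.91° − (2.56° + 0.23° + 0.00° + 0.00°) = 2.12°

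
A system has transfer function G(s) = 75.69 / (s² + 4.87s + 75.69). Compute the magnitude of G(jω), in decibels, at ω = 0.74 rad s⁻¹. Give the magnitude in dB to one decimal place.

|(j0.74)² + 4.87(j0.74) + 75.69| = |75.142 + j3.6038| = 75.23
|G(j0.74)| = 75.69 / 75.23 = 1.0061
20 log₁₀(1.0061) = 0.05 dB

0.1 dB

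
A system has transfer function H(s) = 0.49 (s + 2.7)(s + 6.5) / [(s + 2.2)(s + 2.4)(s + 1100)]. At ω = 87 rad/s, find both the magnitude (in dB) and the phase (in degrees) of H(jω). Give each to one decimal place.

|H| = -67.0 dB, ∠H = -7.5°

|j87 + 2.7| = √(87² + 2.7²) = 87.04
|j87 + 6.5| = √(87² + 6.5²) = 87.24
|j87 + 2.2| = √(87² + 2.2²) = 87.03
|j87 + 2.4| = √(87² + 2.4²) = 87.03
|j87 + 1100| = √(87² + 1100²) = 1103
|H(j87)| = 0.49 × 87.04 × 87.24 / (87.03 × 87.03 × 1103) = 0.00044521
20 log₁₀(0.00044521) = -67.03 dB
∠(j87 + 2.7) = arctan(87/2.7) = 88.22°
∠(j87 + 6.5) = arctan(87/6.5) = 85.73°
∠(j87 + 2.2) = arctan(87/2.2) = 88.55°
∠(j87 + 2.4) = arctan(87/2.4) = 88.42°
∠(j87 + 1100) = arctan(87/1100) = 4.52°
∠H(j87) = 88.22° + 85.73° − (88.55° + 88.42° + 4.52°) = -7.54°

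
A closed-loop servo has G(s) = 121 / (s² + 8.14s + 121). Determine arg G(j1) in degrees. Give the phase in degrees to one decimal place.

-3.9°

∠[(j1)² + 8.14(j1) + 121] = ∠[120 + j8.14] = 3.88°
∠G(j1) = −3.88° = -3.88°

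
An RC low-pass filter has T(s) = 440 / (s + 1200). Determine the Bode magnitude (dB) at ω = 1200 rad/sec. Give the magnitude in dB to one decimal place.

|j1200 + 1200| = √(1200² + 1200²) = 1697
|T(j1200)| = 440 / 1697 = 0.25927
20 log₁₀(0.25927) = -11.72 dB

-11.7 dB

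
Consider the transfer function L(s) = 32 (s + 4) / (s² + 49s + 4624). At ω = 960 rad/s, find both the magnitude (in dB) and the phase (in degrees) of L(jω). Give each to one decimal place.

|L| = -29.5 dB, ∠L = -87.3°

|j960 + 4| = √(960² + 4²) = 960
|(j960)² + 49(j960) + 4624| = |-9.1698e+05 + j47040| = 9.182e+05
|L(j960)| = 32 × 960 / 9.182e+05 = 0.033458
20 log₁₀(0.033458) = -29.51 dB
∠(j960 + 4) = arctan(960/4) = 89.76°
∠[(j960)² + 49(j960) + 4624] = ∠[-9.1698e+05 + j47040] = 177.06°
∠L(j960) = 89.76° − 177.06° = -87.30°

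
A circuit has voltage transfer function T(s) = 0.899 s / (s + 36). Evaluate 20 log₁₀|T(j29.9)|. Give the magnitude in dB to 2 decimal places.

|j29.9| = 29.9
|j29.9 + 36| = √(29.9² + 36²) = 46.8
|T(j29.9)| = 0.899 × 29.9 / 46.8 = 0.57439
20 log₁₀(0.57439) = -4.816 dB

-4.82 dB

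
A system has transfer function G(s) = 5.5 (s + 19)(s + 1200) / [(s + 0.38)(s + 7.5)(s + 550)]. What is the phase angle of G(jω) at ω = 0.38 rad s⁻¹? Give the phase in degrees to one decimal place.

-46.8 deg

∠(j0.38 + 19) = arctan(0.38/19) = 1.15°
∠(j0.38 + 1200) = arctan(0.38/1200) = 0.02°
∠(j0.38 + 0.38) = arctan(0.38/0.38) = 45.00°
∠(j0.38 + 7.5) = arctan(0.38/7.5) = 2.90°
∠(j0.38 + 550) = arctan(0.38/550) = 0.04°
∠G(j0.38) = 1.15° + 0.02° − (45.00° + 2.90° + 0.04°) = -46.78°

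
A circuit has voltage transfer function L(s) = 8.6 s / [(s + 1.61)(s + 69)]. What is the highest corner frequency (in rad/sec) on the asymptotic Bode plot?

Break frequencies occur at each pole and zero magnitude: 1.61 rad/sec, 69 rad/sec.
The highest is 69 rad/sec.

69 rad/sec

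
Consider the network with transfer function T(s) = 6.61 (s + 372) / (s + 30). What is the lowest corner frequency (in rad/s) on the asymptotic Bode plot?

Break frequencies occur at each pole and zero magnitude: 30 rad/s, 372 rad/s.
The lowest is 30 rad/s.

30 rad/s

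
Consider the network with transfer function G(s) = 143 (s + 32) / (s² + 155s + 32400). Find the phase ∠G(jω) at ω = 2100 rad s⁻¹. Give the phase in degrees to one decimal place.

-86.6°

∠(j2100 + 32) = arctan(2100/32) = 89.13°
∠[(j2100)² + 155(j2100) + 32400] = ∠[-4.3776e+06 + j3.255e+05] = 175.75°
∠G(j2100) = 89.13° − 175.75° = -86.62°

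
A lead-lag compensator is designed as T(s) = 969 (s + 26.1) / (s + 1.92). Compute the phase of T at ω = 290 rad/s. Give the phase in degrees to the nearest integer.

-5°

∠(j290 + 26.1) = arctan(290/26.1) = 84.86°
∠(j290 + 1.92) = arctan(290/1.92) = 89.62°
∠T(j290) = 84.86° − 89.62° = -4.76°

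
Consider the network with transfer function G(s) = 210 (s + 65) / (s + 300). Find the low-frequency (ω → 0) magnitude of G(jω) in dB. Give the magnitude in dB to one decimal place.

G(0) = 210 × 65 / 300 = 45.5
20 log₁₀(45.5) = 33.16 dB

33.2 dB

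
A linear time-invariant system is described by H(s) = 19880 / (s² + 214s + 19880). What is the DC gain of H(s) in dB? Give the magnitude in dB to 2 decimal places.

0.00 dB

H(0) = 19880 / 19880 = 1
20 log₁₀(1) = 0.000 dB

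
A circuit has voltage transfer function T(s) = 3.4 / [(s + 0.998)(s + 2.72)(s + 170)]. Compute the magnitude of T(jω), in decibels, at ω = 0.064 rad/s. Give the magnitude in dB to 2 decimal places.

-42.67 dB

|j0.064 + 0.998| = √(0.064² + 0.998²) = 1
|j0.064 + 2.72| = √(0.064² + 2.72²) = 2.721
|j0.064 + 170| = √(0.064² + 170²) = 170
|T(j0.064)| = 3.4 / (1 × 2.721 × 170) = 0.0073505
20 log₁₀(0.0073505) = -42.674 dB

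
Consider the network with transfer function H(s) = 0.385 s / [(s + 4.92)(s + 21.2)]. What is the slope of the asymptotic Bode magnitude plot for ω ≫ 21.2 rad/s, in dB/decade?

With 1 zero and 2 poles, the high-frequency asymptotic slope is 20 × (1 − 2) = -20 dB/decade.

-20 dB/decade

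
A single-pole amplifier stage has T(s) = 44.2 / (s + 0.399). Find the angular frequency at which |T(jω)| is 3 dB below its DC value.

For a single-pole low-pass, the −3 dB point is at the pole: ω = 0.399 rad s⁻¹.

0.399 rad s⁻¹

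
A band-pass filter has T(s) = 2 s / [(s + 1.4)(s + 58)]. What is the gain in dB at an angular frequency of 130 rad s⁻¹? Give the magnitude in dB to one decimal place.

|j130| = 130
|j130 + 1.4| = √(130² + 1.4²) = 130
|j130 + 58| = √(130² + 58²) = 142.4
|T(j130)| = 2 × 130 / (130 × 142.4) = 0.014049
20 log₁₀(0.014049) = -37.05 dB

-37.0 dB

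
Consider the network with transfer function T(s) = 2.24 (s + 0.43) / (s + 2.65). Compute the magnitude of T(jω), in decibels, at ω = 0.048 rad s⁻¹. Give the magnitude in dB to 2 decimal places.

|j0.048 + 0.43| = √(0.048² + 0.43²) = 0.4327
|j0.048 + 2.65| = √(0.048² + 2.65²) = 2.65
|T(j0.048)| = 2.24 × 0.4327 / 2.65 = 0.36567
20 log₁₀(0.36567) = -8.738 dB

-8.74 dB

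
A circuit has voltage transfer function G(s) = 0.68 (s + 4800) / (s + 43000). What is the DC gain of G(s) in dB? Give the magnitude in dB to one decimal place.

-22.4 dB

G(0) = 0.68 × 4800 / 43000 = 0.075907
20 log₁₀(0.075907) = -22.39 dB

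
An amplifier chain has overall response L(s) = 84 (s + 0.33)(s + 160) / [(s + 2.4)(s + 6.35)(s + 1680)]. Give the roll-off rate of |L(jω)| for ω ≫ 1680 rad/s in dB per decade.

-20 dB/decade

With 2 zeros and 3 poles, the high-frequency asymptotic slope is 20 × (2 − 3) = -20 dB/decade.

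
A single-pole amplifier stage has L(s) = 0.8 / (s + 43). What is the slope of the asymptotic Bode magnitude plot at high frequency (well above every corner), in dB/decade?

-20 dB/decade

With 0 zeros and 1 pole, the high-frequency asymptotic slope is 20 × (0 − 1) = -20 dB/decade.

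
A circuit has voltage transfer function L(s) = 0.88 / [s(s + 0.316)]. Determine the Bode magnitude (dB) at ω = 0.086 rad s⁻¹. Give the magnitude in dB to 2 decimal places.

29.90 dB

|j0.086 + 0.316| = √(0.086² + 0.316²) = 0.3275
|j0.086| = 0.086
|L(j0.086)| = 0.88 / (0.3275 × 0.086) = 31.245
20 log₁₀(31.245) = 29.896 dB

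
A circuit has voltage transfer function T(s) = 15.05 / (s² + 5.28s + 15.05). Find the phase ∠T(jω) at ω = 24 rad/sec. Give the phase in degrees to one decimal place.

-167.3 deg

∠[(j24)² + 5.28(j24) + 15.05] = ∠[-560.95 + j126.72] = 167.27°
∠T(j24) = −167.27° = -167.27°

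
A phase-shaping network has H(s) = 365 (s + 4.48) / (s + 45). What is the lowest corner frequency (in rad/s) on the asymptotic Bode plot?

Break frequencies occur at each pole and zero magnitude: 4.48 rad/s, 45 rad/s.
The lowest is 4.48 rad/s.

4.48 rad/s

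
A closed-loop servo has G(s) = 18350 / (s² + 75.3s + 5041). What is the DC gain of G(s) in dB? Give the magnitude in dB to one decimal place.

11.2 dB

G(0) = 18350 / 5041 = 3.6402
20 log₁₀(3.6402) = 11.22 dB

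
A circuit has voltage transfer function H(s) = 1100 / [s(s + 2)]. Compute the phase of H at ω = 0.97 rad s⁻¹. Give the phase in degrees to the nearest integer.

∠(j0.97 + 2) = arctan(0.97/2) = 25.87°
∠(j0.97) = 90.00°
∠H(j0.97) = − (25.87° + 90.00°) = -115.87°

-116°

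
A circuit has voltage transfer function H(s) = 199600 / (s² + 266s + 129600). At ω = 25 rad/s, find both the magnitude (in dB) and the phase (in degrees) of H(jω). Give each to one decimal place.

|(j25)² + 266(j25) + 129600| = |1.2898e+05 + j6650| = 1.291e+05
|H(j25)| = 199600 / 1.291e+05 = 1.5455
20 log₁₀(1.5455) = 3.78 dB
∠[(j25)² + 266(j25) + 129600] = ∠[1.2898e+05 + j6650] = 2.95°
∠H(j25) = −2.95° = -2.95°

|H| = 3.8 dB, ∠H = -3.0°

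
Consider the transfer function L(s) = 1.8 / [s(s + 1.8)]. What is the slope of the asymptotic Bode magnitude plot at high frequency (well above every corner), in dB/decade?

-40 dB/decade

With 0 zeros and 2 poles, the high-frequency asymptotic slope is 20 × (0 − 2) = -40 dB/decade.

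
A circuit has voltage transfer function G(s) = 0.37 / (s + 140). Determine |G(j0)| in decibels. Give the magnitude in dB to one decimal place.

-51.6 dB

G(0) = 0.37 / 140 = 0.0026429
20 log₁₀(0.0026429) = -51.56 dB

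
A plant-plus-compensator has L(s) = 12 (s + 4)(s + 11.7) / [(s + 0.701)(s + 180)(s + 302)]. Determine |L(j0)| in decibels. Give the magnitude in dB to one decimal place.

-36.6 dB

L(0) = 12 × 4 × 11.7 / (0.701 × 180 × 302) = 0.014738
20 log₁₀(0.014738) = -36.63 dB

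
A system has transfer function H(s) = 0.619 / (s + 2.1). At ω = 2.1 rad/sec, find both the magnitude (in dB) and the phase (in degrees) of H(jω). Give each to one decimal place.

|j2.1 + 2.1| = √(2.1² + 2.1²) = 2.97
|H(j2.1)| = 0.619 / 2.97 = 0.20843
20 log₁₀(0.20843) = -13.62 dB
∠(j2.1 + 2.1) = arctan(2.1/2.1) = 45.00°
∠H(j2.1) = −45.00° = -45.00°

|H| = -13.6 dB, ∠H = -45.0 deg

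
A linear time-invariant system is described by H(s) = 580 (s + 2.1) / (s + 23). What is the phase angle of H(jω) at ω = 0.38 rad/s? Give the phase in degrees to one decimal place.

9.3 deg

∠(j0.38 + 2.1) = arctan(0.38/2.1) = 10.26°
∠(j0.38 + 23) = arctan(0.38/23) = 0.95°
∠H(j0.38) = 10.26° − 0.95° = 9.31°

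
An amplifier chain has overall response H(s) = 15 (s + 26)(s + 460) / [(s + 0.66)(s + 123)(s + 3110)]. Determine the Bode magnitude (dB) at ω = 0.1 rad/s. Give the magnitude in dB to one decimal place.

|j0.1 + 26| = √(0.1² + 26²) = 26
|j0.1 + 460| = √(0.1² + 460²) = 460
|j0.1 + 0.66| = √(0.1² + 0.66²) = 0.6675
|j0.1 + 123| = √(0.1² + 123²) = 123
|j0.1 + 3110| = √(0.1² + 3110²) = 3110
|H(j0.1)| = 15 × 26 × 460 / (0.6675 × 123 × 3110) = 0.70257
20 log₁₀(0.70257) = -3.07 dB

-3.1 dB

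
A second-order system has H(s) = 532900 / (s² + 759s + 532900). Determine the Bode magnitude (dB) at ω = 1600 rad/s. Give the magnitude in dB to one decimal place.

|(j1600)² + 759(j1600) + 532900| = |-2.0271e+06 + j1.2144e+06| = 2.363e+06
|H(j1600)| = 532900 / 2.363e+06 = 0.22552
20 log₁₀(0.22552) = -12.94 dB

-12.9 dB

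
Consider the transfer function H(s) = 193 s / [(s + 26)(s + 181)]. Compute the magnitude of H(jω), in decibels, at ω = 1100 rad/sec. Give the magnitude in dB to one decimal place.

|j1100| = 1100
|j1100 + 26| = √(1100² + 26²) = 1100
|j1100 + 181| = √(1100² + 181²) = 1115
|H(j1100)| = 193 × 1100 / (1100 × 1115) = 0.17308
20 log₁₀(0.17308) = -15.24 dB

-15.2 dB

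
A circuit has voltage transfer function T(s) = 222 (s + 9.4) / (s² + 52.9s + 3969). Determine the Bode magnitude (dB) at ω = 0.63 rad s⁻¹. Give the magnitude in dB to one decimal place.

|j0.63 + 9.4| = √(0.63² + 9.4²) = 9.421
|(j0.63)² + 52.9(j0.63) + 3969| = |3968.6 + j33.327| = 3969
|T(j0.63)| = 222 × 9.421 / 3969 = 0.52699
20 log₁₀(0.52699) = -5.56 dB

-5.6 dB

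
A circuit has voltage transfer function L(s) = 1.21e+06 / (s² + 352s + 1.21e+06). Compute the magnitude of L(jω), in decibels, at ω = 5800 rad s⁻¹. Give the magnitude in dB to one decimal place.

|(j5800)² + 352(j5800) + 1.21e+06| = |-3.243e+07 + j2.0416e+06| = 3.249e+07
|L(j5800)| = 1.21e+06 / 3.249e+07 = 0.037237
20 log₁₀(0.037237) = -28.58 dB

-28.6 dB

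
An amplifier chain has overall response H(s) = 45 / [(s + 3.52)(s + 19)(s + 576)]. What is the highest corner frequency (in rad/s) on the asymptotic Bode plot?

Break frequencies occur at each pole and zero magnitude: 3.52 rad/s, 19 rad/s, 576 rad/s.
The highest is 576 rad/s.

576 rad/s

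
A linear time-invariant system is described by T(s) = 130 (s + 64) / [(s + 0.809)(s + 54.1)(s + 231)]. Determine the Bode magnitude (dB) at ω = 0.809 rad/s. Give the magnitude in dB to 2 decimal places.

-4.70 dB

|j0.809 + 64| = √(0.809² + 64²) = 64.01
|j0.809 + 0.809| = √(0.809² + 0.809²) = 1.144
|j0.809 + 54.1| = √(0.809² + 54.1²) = 54.11
|j0.809 + 231| = √(0.809² + 231²) = 231
|T(j0.809)| = 130 × 64.01 / (1.144 × 54.11 × 231) = 0.58188
20 log₁₀(0.58188) = -4.703 dB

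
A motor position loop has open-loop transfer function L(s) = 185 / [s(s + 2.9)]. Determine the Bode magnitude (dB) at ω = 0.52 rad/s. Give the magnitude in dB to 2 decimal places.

41.64 dB

|j0.52 + 2.9| = √(0.52² + 2.9²) = 2.946
|j0.52| = 0.52
|L(j0.52)| = 185 / (2.946 × 0.52) = 120.75
20 log₁₀(120.75) = 41.638 dB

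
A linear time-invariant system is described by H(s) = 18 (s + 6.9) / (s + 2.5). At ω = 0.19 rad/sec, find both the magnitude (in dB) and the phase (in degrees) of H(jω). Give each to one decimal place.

|H| = 33.9 dB, ∠H = -2.8°

|j0.19 + 6.9| = √(0.19² + 6.9²) = 6.903
|j0.19 + 2.5| = √(0.19² + 2.5²) = 2.507
|H(j0.19)| = 18 × 6.903 / 2.507 = 49.556
20 log₁₀(49.556) = 33.90 dB
∠(j0.19 + 6.9) = arctan(0.19/6.9) = 1.58°
∠(j0.19 + 2.5) = arctan(0.19/2.5) = 4.35°
∠H(j0.19) = 1.58° − 4.35° = -2.77°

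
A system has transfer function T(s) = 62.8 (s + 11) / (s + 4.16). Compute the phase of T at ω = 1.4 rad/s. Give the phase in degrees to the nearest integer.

-11 deg

∠(j1.4 + 11) = arctan(1.4/11) = 7.25°
∠(j1.4 + 4.16) = arctan(1.4/4.16) = 18.60°
∠T(j1.4) = 7.25° − 18.60° = -11.35°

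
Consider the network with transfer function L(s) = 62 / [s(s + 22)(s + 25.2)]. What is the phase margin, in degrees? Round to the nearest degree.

89°

Gain crossover: |L(jω)| = 1 at ω ≈ 0.112 rad/s.
∠L(j0.112) = −90° − arctan(0.112/22) − arctan(0.112/25.2) ≈ -90.55°
PM = 180° + (-90.55°) = 89.45°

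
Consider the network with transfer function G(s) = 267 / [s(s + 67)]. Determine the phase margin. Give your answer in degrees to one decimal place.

86.6 deg

Gain crossover: |G(jω)| = 1 at ω ≈ 3.98 rad/s.
∠G(j3.98) = −90° − arctan(3.98/67) ≈ -93.40°
PM = 180° + (-93.40°) = 86.60°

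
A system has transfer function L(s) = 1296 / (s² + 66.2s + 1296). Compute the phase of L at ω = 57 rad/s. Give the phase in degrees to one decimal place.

∠[(j57)² + 66.2(j57) + 1296] = ∠[-1953 + j3773.4] = 117.36°
∠L(j57) = −117.36° = -117.36°

-117.4°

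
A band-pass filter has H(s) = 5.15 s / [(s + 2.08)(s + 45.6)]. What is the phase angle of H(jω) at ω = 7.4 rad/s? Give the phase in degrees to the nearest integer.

∠(j7.4) = 90.00°
∠(j7.4 + 2.08) = arctan(7.4/2.08) = 74.30°
∠(j7.4 + 45.6) = arctan(7.4/45.6) = 9.22°
∠H(j7.4) = 90.00° − (74.30° + 9.22°) = 6.48°

6°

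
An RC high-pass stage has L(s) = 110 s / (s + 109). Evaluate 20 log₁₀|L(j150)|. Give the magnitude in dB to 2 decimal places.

|j150| = 150
|j150 + 109| = √(150² + 109²) = 185.4
|L(j150)| = 110 × 150 / 185.4 = 88.987
20 log₁₀(88.987) = 38.986 dB

38.99 dB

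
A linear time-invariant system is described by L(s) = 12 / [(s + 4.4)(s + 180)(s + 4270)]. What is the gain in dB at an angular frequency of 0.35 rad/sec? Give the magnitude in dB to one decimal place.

-109.0 dB

|j0.35 + 4.4| = √(0.35² + 4.4²) = 4.414
|j0.35 + 180| = √(0.35² + 180²) = 180
|j0.35 + 4270| = √(0.35² + 4270²) = 4270
|L(j0.35)| = 12 / (4.414 × 180 × 4270) = 3.5372e-06
20 log₁₀(3.5372e-06) = -109.03 dB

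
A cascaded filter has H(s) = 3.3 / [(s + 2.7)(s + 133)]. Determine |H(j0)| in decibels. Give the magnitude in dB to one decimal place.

-40.7 dB

H(0) = 3.3 / (2.7 × 133) = 0.0091896
20 log₁₀(0.0091896) = -40.73 dB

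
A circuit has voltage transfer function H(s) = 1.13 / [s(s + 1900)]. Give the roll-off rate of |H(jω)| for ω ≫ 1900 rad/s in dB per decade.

-40 dB/decade

With 0 zeros and 2 poles, the high-frequency asymptotic slope is 20 × (0 − 2) = -40 dB/decade.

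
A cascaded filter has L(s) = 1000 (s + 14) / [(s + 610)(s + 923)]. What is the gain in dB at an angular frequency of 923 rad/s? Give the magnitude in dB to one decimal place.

|j923 + 14| = √(923² + 14²) = 923.1
|j923 + 610| = √(923² + 610²) = 1106
|j923 + 923| = √(923² + 923²) = 1305
|L(j923)| = 1000 × 923.1 / (1106 × 1305) = 0.6392
20 log₁₀(0.6392) = -3.89 dB

-3.9 dB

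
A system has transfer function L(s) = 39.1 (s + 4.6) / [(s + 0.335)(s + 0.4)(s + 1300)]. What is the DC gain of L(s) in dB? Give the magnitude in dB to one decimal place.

L(0) = 39.1 × 4.6 / (0.335 × 0.4 × 1300) = 1.0325
20 log₁₀(1.0325) = 0.28 dB

0.3 dB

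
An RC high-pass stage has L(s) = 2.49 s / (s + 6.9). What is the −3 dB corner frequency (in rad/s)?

6.9 rad/s

For a single-pole high-pass, the −3 dB point is at the pole: ω = 6.9 rad/s.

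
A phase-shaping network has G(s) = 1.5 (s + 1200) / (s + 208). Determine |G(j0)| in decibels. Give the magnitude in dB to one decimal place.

18.7 dB

G(0) = 1.5 × 1200 / 208 = 8.6538
20 log₁₀(8.6538) = 18.74 dB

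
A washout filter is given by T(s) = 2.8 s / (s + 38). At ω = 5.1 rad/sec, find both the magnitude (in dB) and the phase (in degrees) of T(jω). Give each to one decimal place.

|T| = -8.6 dB, ∠T = 82.4 deg

|j5.1| = 5.1
|j5.1 + 38| = √(5.1² + 38²) = 38.34
|T(j5.1)| = 2.8 × 5.1 / 38.34 = 0.37245
20 log₁₀(0.37245) = -8.58 dB
∠(j5.1) = 90.00°
∠(j5.1 + 38) = arctan(5.1/38) = 7.64°
∠T(j5.1) = 90.00° − 7.64° = 82.36°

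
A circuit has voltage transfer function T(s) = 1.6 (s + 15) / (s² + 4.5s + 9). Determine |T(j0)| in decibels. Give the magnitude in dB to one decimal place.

8.5 dB

T(0) = 1.6 × 15 / 9 = 2.6667
20 log₁₀(2.6667) = 8.52 dB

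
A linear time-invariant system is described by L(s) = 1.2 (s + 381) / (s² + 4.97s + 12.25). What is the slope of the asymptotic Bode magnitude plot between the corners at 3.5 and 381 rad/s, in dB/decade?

In this band the factors already past their corner are: complex pole pair at ωₙ ≈ 3.5; net slope = -40 dB/decade.

-40 dB/decade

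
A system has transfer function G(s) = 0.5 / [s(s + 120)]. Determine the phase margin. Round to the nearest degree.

90°

Gain crossover: |G(jω)| = 1 at ω ≈ 0.00417 rad/s.
∠G(j0.00417) = −90° − arctan(0.00417/120) ≈ -90.00°
PM = 180° + (-90.00°) = 90.00°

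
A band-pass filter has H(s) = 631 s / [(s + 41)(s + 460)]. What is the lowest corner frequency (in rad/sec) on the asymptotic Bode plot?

41 rad/sec

Break frequencies occur at each pole and zero magnitude: 41 rad/sec, 460 rad/sec.
The lowest is 41 rad/sec.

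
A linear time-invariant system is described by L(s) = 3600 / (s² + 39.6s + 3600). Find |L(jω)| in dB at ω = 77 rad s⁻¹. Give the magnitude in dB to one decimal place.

-0.6 dB

|(j77)² + 39.6(j77) + 3600| = |-2329 + j3049.2| = 3837
|L(j77)| = 3600 / 3837 = 0.93826
20 log₁₀(0.93826) = -0.55 dB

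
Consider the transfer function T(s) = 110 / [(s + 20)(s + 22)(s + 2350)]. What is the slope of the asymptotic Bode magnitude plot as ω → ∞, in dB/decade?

-60 dB/decade

With 0 zeros and 3 poles, the high-frequency asymptotic slope is 20 × (0 − 3) = -60 dB/decade.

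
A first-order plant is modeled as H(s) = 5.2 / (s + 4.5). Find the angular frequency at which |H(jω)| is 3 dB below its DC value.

4.5 rad s⁻¹

For a single-pole low-pass, the −3 dB point is at the pole: ω = 4.5 rad s⁻¹.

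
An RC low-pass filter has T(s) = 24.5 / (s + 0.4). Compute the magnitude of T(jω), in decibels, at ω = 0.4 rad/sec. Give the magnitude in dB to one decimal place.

|j0.4 + 0.4| = √(0.4² + 0.4²) = 0.5657
|T(j0.4)| = 24.5 / 0.5657 = 43.31
20 log₁₀(43.31) = 32.73 dB

32.7 dB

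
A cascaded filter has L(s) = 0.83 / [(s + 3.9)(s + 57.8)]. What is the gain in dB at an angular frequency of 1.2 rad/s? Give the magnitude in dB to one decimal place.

-49.1 dB

|j1.2 + 3.9| = √(1.2² + 3.9²) = 4.08
|j1.2 + 57.8| = √(1.2² + 57.8²) = 57.81
|L(j1.2)| = 0.83 / (4.08 × 57.81) = 0.0035184
20 log₁₀(0.0035184) = -49.07 dB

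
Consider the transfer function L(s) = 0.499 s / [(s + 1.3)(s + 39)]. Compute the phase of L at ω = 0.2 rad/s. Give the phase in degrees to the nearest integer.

∠(j0.2) = 90.00°
∠(j0.2 + 1.3) = arctan(0.2/1.3) = 8.75°
∠(j0.2 + 39) = arctan(0.2/39) = 0.29°
∠L(j0.2) = 90.00° − (8.75° + 0.29°) = 80.96°

81°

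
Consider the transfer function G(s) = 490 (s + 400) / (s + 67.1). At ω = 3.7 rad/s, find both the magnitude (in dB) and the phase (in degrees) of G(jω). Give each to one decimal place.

|j3.7 + 400| = √(3.7² + 400²) = 400
|j3.7 + 67.1| = √(3.7² + 67.1²) = 67.2
|G(j3.7)| = 490 × 400 / 67.2 = 2916.7
20 log₁₀(2916.7) = 69.30 dB
∠(j3.7 + 400) = arctan(3.7/400) = 0.53°
∠(j3.7 + 67.1) = arctan(3.7/67.1) = 3.16°
∠G(j3.7) = 0.53° − 3.16° = -2.63°

|G| = 69.3 dB, ∠G = -2.6°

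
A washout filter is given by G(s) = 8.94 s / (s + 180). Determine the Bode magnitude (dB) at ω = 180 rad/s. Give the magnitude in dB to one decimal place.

16.0 dB

|j180| = 180
|j180 + 180| = √(180² + 180²) = 254.6
|G(j180)| = 8.94 × 180 / 254.6 = 6.3215
20 log₁₀(6.3215) = 16.02 dB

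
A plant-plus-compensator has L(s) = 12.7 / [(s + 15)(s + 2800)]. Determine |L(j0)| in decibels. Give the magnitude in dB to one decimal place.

L(0) = 12.7 / (15 × 2800) = 0.00030238
20 log₁₀(0.00030238) = -70.39 dB

-70.4 dB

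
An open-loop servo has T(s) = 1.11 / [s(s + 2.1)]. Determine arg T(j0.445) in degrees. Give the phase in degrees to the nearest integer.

∠(j0.445 + 2.1) = arctan(0.445/2.1) = 11.96°
∠(j0.445) = 90.00°
∠T(j0.445) = − (11.96° + 90.00°) = -101.96°

-102 deg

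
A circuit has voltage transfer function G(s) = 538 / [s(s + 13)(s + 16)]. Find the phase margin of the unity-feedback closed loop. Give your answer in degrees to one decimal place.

70.2°

Gain crossover: |G(jω)| = 1 at ω ≈ 2.51 rad/s.
∠G(j2.51) = −90° − arctan(2.51/13) − arctan(2.51/16) ≈ -109.84°
PM = 180° + (-109.84°) = 70.16°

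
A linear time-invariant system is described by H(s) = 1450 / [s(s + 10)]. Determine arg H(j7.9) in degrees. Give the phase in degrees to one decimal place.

∠(j7.9 + 10) = arctan(7.9/10) = 38.31°
∠(j7.9) = 90.00°
∠H(j7.9) = − (38.31° + 90.00°) = -128.31°

-128.3°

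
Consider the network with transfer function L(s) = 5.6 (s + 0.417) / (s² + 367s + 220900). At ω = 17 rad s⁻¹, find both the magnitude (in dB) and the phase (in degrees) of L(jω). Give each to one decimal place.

|j17 + 0.417| = √(17² + 0.417²) = 17.01
|(j17)² + 367(j17) + 220900| = |2.2061e+05 + j6239| = 2.207e+05
|L(j17)| = 5.6 × 17.01 / 2.207e+05 = 0.00043149
20 log₁₀(0.00043149) = -67.30 dB
∠(j17 + 0.417) = arctan(17/0.417) = 88.59°
∠[(j17)² + 367(j17) + 220900] = ∠[2.2061e+05 + j6239] = 1.62°
∠L(j17) = 88.59° − 1.62° = 86.97°

|L| = -67.3 dB, ∠L = 87.0°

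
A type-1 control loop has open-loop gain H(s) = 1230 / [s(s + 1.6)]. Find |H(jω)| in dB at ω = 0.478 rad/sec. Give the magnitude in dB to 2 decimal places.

|j0.478 + 1.6| = √(0.478² + 1.6²) = 1.67
|j0.478| = 0.478
|H(j0.478)| = 1230 / (1.67 × 0.478) = 1541
20 log₁₀(1541) = 63.756 dB

63.76 dB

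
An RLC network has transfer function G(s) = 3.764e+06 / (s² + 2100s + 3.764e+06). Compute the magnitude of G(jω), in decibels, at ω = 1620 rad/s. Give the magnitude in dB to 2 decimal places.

0.42 dB

|(j1620)² + 2100(j1620) + 3.764e+06| = |1.1396e+06 + j3.402e+06| = 3.588e+06
|G(j1620)| = 3.764e+06 / 3.588e+06 = 1.0491
20 log₁₀(1.0491) = 0.416 dB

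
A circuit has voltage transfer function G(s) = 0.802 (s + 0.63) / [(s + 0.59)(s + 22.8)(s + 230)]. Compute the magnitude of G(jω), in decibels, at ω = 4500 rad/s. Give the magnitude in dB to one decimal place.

-148.1 dB

|j4500 + 0.63| = √(4500² + 0.63²) = 4500
|j4500 + 0.59| = √(4500² + 0.59²) = 4500
|j4500 + 22.8| = √(4500² + 22.8²) = 4500
|j4500 + 230| = √(4500² + 230²) = 4506
|G(j4500)| = 0.802 × 4500 / (4500 × 4500 × 4506) = 3.9553e-08
20 log₁₀(3.9553e-08) = -148.06 dB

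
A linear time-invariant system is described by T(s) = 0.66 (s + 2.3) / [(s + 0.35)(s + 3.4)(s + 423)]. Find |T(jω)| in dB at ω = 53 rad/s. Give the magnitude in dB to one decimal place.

-90.7 dB

|j53 + 2.3| = √(53² + 2.3²) = 53.05
|j53 + 0.35| = √(53² + 0.35²) = 53
|j53 + 3.4| = √(53² + 3.4²) = 53.11
|j53 + 423| = √(53² + 423²) = 426.3
|T(j53)| = 0.66 × 53.05 / (53 × 53.11 × 426.3) = 2.9178e-05
20 log₁₀(2.9178e-05) = -90.70 dB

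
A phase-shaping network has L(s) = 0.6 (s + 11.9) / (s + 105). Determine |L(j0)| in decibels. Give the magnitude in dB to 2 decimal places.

L(0) = 0.6 × 11.9 / 105 = 0.068
20 log₁₀(0.068) = -23.350 dB

-23.35 dB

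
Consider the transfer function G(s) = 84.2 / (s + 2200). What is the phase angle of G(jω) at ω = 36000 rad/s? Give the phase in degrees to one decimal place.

∠(j36000 + 2200) = arctan(36000/2200) = 86.50°
∠G(j36000) = −86.50° = -86.50°

-86.5°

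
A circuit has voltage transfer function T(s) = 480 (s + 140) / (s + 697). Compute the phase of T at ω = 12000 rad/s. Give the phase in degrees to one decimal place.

2.7°

∠(j12000 + 140) = arctan(12000/140) = 89.33°
∠(j12000 + 697) = arctan(12000/697) = 86.68°
∠T(j12000) = 89.33° − 86.68° = 2.66°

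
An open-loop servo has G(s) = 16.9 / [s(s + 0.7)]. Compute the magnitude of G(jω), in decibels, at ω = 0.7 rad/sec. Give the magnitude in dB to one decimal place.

27.7 dB

|j0.7 + 0.7| = √(0.7² + 0.7²) = 0.9899
|j0.7| = 0.7
|G(j0.7)| = 16.9 / (0.9899 × 0.7) = 24.388
20 log₁₀(24.388) = 27.74 dB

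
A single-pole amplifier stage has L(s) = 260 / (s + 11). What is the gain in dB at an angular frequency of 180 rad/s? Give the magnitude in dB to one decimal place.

|j180 + 11| = √(180² + 11²) = 180.3
|L(j180)| = 260 / 180.3 = 1.4418
20 log₁₀(1.4418) = 3.18 dB

3.2 dB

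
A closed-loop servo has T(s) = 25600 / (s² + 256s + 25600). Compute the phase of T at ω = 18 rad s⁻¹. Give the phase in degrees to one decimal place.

∠[(j18)² + 256(j18) + 25600] = ∠[25276 + j4608] = 10.33°
∠T(j18) = −10.33° = -10.33°

-10.3°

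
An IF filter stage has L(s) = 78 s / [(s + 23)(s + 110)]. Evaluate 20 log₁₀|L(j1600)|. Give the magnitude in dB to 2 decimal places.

-26.26 dB

|j1600| = 1600
|j1600 + 23| = √(1600² + 23²) = 1600
|j1600 + 110| = √(1600² + 110²) = 1604
|L(j1600)| = 78 × 1600 / (1600 × 1604) = 0.04863
20 log₁₀(0.04863) = -26.262 dB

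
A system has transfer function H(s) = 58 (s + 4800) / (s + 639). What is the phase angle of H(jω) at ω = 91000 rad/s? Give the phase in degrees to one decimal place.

∠(j91000 + 4800) = arctan(91000/4800) = 86.98°
∠(j91000 + 639) = arctan(91000/639) = 89.60°
∠H(j91000) = 86.98° − 89.60° = -2.62°

-2.6°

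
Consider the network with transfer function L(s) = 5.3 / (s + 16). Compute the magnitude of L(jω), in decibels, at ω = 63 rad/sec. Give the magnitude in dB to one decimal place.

|j63 + 16| = √(63² + 16²) = 65
|L(j63)| = 5.3 / 65 = 0.081538
20 log₁₀(0.081538) = -21.77 dB

-21.8 dB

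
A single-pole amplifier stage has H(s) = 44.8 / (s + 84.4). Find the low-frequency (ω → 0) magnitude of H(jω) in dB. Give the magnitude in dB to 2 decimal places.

H(0) = 44.8 / 84.4 = 0.53081
20 log₁₀(0.53081) = -5.501 dB

-5.50 dB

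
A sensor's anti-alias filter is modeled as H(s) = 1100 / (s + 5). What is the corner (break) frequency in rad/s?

5 rad/s

The single real pole at s = −5 gives a corner at ω = 5 rad/s.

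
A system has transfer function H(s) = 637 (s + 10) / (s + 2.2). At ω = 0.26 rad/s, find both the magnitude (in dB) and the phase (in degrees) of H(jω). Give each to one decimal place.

|j0.26 + 10| = √(0.26² + 10²) = 10
|j0.26 + 2.2| = √(0.26² + 2.2²) = 2.215
|H(j0.26)| = 637 × 10 / 2.215 = 2876.4
20 log₁₀(2876.4) = 69.18 dB
∠(j0.26 + 10) = arctan(0.26/10) = 1.49°
∠(j0.26 + 2.2) = arctan(0.26/2.2) = 6.74°
∠H(j0.26) = 1.49° − 6.74° = -5.25°

|H| = 69.2 dB, ∠H = -5.3 deg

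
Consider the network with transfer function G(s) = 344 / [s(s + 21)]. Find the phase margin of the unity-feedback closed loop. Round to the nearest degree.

Gain crossover: |G(jω)| = 1 at ω ≈ 13.7 rad/sec.
∠G(j13.7) = −90° − arctan(13.7/21) ≈ -123.15°
PM = 180° + (-123.15°) = 56.85°

57 deg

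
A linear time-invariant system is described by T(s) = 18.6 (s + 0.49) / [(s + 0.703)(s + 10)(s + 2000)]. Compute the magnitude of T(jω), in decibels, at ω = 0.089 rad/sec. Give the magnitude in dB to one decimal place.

-63.7 dB

|j0.089 + 0.49| = √(0.089² + 0.49²) = 0.498
|j0.089 + 0.703| = √(0.089² + 0.703²) = 0.7086
|j0.089 + 10| = √(0.089² + 10²) = 10
|j0.089 + 2000| = √(0.089² + 2000²) = 2000
|T(j0.089)| = 18.6 × 0.498 / (0.7086 × 10 × 2000) = 0.00065358
20 log₁₀(0.00065358) = -63.69 dB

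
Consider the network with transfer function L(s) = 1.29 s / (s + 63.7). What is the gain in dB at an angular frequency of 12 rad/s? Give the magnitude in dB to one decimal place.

-12.4 dB

|j12| = 12
|j12 + 63.7| = √(12² + 63.7²) = 64.82
|L(j12)| = 1.29 × 12 / 64.82 = 0.23881
20 log₁₀(0.23881) = -12.44 dB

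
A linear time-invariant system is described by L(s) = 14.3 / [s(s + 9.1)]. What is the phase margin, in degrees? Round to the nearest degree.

Gain crossover: |L(jω)| = 1 at ω ≈ 1.55 rad/sec.
∠L(j1.55) = −90° − arctan(1.55/9.1) ≈ -99.66°
PM = 180° + (-99.66°) = 80.34°

80°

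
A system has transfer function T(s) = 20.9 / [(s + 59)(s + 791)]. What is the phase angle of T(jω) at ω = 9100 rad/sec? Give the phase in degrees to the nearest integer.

∠(j9100 + 59) = arctan(9100/59) = 89.63°
∠(j9100 + 791) = arctan(9100/791) = 85.03°
∠T(j9100) = − (89.63° + 85.03°) = -174.66°

-175°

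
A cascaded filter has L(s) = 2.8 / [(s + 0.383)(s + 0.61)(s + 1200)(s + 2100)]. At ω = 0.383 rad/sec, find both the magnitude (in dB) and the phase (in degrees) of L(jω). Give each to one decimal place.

|j0.383 + 0.383| = √(0.383² + 0.383²) = 0.5416
|j0.383 + 0.61| = √(0.383² + 0.61²) = 0.7203
|j0.383 + 1200| = √(0.383² + 1200²) = 1200
|j0.383 + 2100| = √(0.383² + 2100²) = 2100
|L(j0.383)| = 2.8 / (0.5416 × 0.7203 × 1200 × 2100) = 2.8481e-06
20 log₁₀(2.8481e-06) = -110.91 dB
∠(j0.383 + 0.383) = arctan(0.383/0.383) = 45.00°
∠(j0.383 + 0.61) = arctan(0.383/0.61) = 32.12°
∠(j0.383 + 1200) = arctan(0.383/1200) = 0.02°
∠(j0.383 + 2100) = arctan(0.383/2100) = 0.01°
∠L(j0.383) = − (45.00° + 32.12° + 0.02° + 0.01°) = -77.15°

|L| = -110.9 dB, ∠L = -77.2°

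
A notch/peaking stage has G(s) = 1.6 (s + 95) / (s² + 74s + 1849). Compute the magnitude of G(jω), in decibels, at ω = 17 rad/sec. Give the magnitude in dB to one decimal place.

-22.3 dB

|j17 + 95| = √(17² + 95²) = 96.51
|(j17)² + 74(j17) + 1849| = |1560 + j1258| = 2004
|G(j17)| = 1.6 × 96.51 / 2004 = 0.077052
20 log₁₀(0.077052) = -22.26 dB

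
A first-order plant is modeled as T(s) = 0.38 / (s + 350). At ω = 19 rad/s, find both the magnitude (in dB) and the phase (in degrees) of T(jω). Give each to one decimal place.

|j19 + 350| = √(19² + 350²) = 350.5
|T(j19)| = 0.38 / 350.5 = 0.0010841
20 log₁₀(0.0010841) = -59.30 dB
∠(j19 + 350) = arctan(19/350) = 3.11°
∠T(j19) = −3.11° = -3.11°

|T| = -59.3 dB, ∠T = -3.1 deg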